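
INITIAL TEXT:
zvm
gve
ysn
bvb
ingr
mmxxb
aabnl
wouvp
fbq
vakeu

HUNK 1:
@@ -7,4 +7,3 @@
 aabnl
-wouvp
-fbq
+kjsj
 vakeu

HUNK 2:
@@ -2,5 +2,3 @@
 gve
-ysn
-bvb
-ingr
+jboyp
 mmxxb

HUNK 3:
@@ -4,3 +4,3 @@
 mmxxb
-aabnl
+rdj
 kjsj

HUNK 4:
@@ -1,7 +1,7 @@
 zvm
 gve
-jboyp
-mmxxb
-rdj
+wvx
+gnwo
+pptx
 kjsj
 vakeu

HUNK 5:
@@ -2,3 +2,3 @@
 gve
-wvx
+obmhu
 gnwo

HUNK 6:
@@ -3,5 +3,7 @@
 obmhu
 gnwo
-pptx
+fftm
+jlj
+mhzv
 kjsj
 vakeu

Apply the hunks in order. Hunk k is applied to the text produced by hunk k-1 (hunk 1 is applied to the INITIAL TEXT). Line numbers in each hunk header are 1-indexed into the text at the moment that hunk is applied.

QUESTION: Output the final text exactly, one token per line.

Hunk 1: at line 7 remove [wouvp,fbq] add [kjsj] -> 9 lines: zvm gve ysn bvb ingr mmxxb aabnl kjsj vakeu
Hunk 2: at line 2 remove [ysn,bvb,ingr] add [jboyp] -> 7 lines: zvm gve jboyp mmxxb aabnl kjsj vakeu
Hunk 3: at line 4 remove [aabnl] add [rdj] -> 7 lines: zvm gve jboyp mmxxb rdj kjsj vakeu
Hunk 4: at line 1 remove [jboyp,mmxxb,rdj] add [wvx,gnwo,pptx] -> 7 lines: zvm gve wvx gnwo pptx kjsj vakeu
Hunk 5: at line 2 remove [wvx] add [obmhu] -> 7 lines: zvm gve obmhu gnwo pptx kjsj vakeu
Hunk 6: at line 3 remove [pptx] add [fftm,jlj,mhzv] -> 9 lines: zvm gve obmhu gnwo fftm jlj mhzv kjsj vakeu

Answer: zvm
gve
obmhu
gnwo
fftm
jlj
mhzv
kjsj
vakeu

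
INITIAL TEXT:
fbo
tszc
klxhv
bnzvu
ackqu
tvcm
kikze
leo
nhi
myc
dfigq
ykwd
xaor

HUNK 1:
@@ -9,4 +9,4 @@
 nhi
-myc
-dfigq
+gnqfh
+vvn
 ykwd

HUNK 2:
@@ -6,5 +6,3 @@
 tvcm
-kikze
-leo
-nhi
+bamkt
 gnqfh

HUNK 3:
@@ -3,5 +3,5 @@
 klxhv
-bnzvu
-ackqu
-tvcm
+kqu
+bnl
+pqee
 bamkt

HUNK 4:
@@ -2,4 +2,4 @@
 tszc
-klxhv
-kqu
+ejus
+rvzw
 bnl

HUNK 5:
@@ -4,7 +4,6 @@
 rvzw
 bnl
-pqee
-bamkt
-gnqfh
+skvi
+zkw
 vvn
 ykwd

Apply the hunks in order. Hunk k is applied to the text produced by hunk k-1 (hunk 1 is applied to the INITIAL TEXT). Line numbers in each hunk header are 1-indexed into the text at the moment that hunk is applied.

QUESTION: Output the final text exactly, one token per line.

Hunk 1: at line 9 remove [myc,dfigq] add [gnqfh,vvn] -> 13 lines: fbo tszc klxhv bnzvu ackqu tvcm kikze leo nhi gnqfh vvn ykwd xaor
Hunk 2: at line 6 remove [kikze,leo,nhi] add [bamkt] -> 11 lines: fbo tszc klxhv bnzvu ackqu tvcm bamkt gnqfh vvn ykwd xaor
Hunk 3: at line 3 remove [bnzvu,ackqu,tvcm] add [kqu,bnl,pqee] -> 11 lines: fbo tszc klxhv kqu bnl pqee bamkt gnqfh vvn ykwd xaor
Hunk 4: at line 2 remove [klxhv,kqu] add [ejus,rvzw] -> 11 lines: fbo tszc ejus rvzw bnl pqee bamkt gnqfh vvn ykwd xaor
Hunk 5: at line 4 remove [pqee,bamkt,gnqfh] add [skvi,zkw] -> 10 lines: fbo tszc ejus rvzw bnl skvi zkw vvn ykwd xaor

Answer: fbo
tszc
ejus
rvzw
bnl
skvi
zkw
vvn
ykwd
xaor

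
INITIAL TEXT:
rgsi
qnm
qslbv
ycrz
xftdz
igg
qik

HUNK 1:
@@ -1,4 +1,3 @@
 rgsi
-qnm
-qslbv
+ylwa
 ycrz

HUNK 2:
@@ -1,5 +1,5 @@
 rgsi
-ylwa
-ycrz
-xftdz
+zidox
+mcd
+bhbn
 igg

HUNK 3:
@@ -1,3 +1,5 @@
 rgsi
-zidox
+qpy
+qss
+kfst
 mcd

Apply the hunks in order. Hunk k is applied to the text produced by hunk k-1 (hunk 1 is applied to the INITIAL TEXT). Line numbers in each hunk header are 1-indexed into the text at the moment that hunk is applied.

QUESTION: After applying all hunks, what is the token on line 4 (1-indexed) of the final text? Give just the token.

Hunk 1: at line 1 remove [qnm,qslbv] add [ylwa] -> 6 lines: rgsi ylwa ycrz xftdz igg qik
Hunk 2: at line 1 remove [ylwa,ycrz,xftdz] add [zidox,mcd,bhbn] -> 6 lines: rgsi zidox mcd bhbn igg qik
Hunk 3: at line 1 remove [zidox] add [qpy,qss,kfst] -> 8 lines: rgsi qpy qss kfst mcd bhbn igg qik
Final line 4: kfst

Answer: kfst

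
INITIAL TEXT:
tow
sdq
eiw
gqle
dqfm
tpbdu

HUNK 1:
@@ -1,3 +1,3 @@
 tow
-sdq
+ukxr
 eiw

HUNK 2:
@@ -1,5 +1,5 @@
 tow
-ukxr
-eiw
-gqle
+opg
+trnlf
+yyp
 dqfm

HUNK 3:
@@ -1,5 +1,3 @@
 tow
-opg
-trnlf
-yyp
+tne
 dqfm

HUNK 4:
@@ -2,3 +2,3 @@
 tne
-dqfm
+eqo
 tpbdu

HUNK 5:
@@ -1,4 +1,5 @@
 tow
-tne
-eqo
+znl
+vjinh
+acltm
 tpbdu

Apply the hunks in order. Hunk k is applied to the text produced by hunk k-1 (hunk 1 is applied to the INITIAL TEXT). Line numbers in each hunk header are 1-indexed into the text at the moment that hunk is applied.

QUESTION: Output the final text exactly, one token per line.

Hunk 1: at line 1 remove [sdq] add [ukxr] -> 6 lines: tow ukxr eiw gqle dqfm tpbdu
Hunk 2: at line 1 remove [ukxr,eiw,gqle] add [opg,trnlf,yyp] -> 6 lines: tow opg trnlf yyp dqfm tpbdu
Hunk 3: at line 1 remove [opg,trnlf,yyp] add [tne] -> 4 lines: tow tne dqfm tpbdu
Hunk 4: at line 2 remove [dqfm] add [eqo] -> 4 lines: tow tne eqo tpbdu
Hunk 5: at line 1 remove [tne,eqo] add [znl,vjinh,acltm] -> 5 lines: tow znl vjinh acltm tpbdu

Answer: tow
znl
vjinh
acltm
tpbdu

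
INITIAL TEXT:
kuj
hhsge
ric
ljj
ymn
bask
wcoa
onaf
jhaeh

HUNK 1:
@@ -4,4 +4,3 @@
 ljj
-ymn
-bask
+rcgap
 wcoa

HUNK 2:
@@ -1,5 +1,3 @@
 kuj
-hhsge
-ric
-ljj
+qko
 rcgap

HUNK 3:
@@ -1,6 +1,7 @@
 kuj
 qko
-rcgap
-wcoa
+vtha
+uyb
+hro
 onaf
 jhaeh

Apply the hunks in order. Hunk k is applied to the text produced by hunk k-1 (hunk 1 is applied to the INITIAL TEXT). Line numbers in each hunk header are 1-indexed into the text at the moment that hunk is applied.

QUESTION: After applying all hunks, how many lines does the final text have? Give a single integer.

Hunk 1: at line 4 remove [ymn,bask] add [rcgap] -> 8 lines: kuj hhsge ric ljj rcgap wcoa onaf jhaeh
Hunk 2: at line 1 remove [hhsge,ric,ljj] add [qko] -> 6 lines: kuj qko rcgap wcoa onaf jhaeh
Hunk 3: at line 1 remove [rcgap,wcoa] add [vtha,uyb,hro] -> 7 lines: kuj qko vtha uyb hro onaf jhaeh
Final line count: 7

Answer: 7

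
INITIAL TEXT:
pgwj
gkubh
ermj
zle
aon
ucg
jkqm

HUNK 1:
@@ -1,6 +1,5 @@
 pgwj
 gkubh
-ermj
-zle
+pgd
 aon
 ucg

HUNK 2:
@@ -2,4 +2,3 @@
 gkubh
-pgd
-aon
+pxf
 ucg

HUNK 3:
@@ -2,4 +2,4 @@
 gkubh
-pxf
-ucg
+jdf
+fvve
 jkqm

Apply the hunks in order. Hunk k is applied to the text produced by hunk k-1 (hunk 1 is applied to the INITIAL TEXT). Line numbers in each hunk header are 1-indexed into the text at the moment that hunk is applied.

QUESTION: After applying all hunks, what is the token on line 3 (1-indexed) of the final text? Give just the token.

Hunk 1: at line 1 remove [ermj,zle] add [pgd] -> 6 lines: pgwj gkubh pgd aon ucg jkqm
Hunk 2: at line 2 remove [pgd,aon] add [pxf] -> 5 lines: pgwj gkubh pxf ucg jkqm
Hunk 3: at line 2 remove [pxf,ucg] add [jdf,fvve] -> 5 lines: pgwj gkubh jdf fvve jkqm
Final line 3: jdf

Answer: jdf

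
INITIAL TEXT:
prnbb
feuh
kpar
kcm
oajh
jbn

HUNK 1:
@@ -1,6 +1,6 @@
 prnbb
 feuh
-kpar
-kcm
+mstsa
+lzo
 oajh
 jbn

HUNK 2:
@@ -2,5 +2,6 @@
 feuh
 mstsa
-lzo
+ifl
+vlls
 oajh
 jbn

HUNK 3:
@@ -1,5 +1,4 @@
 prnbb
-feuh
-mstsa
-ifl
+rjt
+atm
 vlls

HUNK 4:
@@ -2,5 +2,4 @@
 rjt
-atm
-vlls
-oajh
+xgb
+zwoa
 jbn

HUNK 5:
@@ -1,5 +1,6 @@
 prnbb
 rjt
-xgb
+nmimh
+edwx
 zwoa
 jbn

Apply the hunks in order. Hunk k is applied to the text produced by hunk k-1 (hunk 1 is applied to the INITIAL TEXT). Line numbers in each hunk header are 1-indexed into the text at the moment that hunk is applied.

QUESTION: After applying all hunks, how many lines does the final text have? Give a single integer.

Answer: 6

Derivation:
Hunk 1: at line 1 remove [kpar,kcm] add [mstsa,lzo] -> 6 lines: prnbb feuh mstsa lzo oajh jbn
Hunk 2: at line 2 remove [lzo] add [ifl,vlls] -> 7 lines: prnbb feuh mstsa ifl vlls oajh jbn
Hunk 3: at line 1 remove [feuh,mstsa,ifl] add [rjt,atm] -> 6 lines: prnbb rjt atm vlls oajh jbn
Hunk 4: at line 2 remove [atm,vlls,oajh] add [xgb,zwoa] -> 5 lines: prnbb rjt xgb zwoa jbn
Hunk 5: at line 1 remove [xgb] add [nmimh,edwx] -> 6 lines: prnbb rjt nmimh edwx zwoa jbn
Final line count: 6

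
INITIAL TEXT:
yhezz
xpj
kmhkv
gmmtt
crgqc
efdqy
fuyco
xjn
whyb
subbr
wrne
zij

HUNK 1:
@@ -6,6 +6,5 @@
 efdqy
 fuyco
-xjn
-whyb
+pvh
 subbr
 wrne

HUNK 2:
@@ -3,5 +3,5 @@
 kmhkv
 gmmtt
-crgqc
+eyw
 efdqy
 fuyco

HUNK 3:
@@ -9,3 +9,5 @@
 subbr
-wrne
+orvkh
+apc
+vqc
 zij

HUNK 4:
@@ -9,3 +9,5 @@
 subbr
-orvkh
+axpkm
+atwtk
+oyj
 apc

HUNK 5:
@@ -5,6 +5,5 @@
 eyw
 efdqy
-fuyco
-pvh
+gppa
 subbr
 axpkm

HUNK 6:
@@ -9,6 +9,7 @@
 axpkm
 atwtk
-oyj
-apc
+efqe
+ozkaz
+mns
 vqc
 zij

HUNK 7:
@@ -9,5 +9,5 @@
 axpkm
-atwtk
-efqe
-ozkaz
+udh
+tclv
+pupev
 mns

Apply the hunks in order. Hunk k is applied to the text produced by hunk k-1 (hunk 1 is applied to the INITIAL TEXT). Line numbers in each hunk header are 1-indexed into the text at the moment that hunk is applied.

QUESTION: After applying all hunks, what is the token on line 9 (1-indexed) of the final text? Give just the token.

Answer: axpkm

Derivation:
Hunk 1: at line 6 remove [xjn,whyb] add [pvh] -> 11 lines: yhezz xpj kmhkv gmmtt crgqc efdqy fuyco pvh subbr wrne zij
Hunk 2: at line 3 remove [crgqc] add [eyw] -> 11 lines: yhezz xpj kmhkv gmmtt eyw efdqy fuyco pvh subbr wrne zij
Hunk 3: at line 9 remove [wrne] add [orvkh,apc,vqc] -> 13 lines: yhezz xpj kmhkv gmmtt eyw efdqy fuyco pvh subbr orvkh apc vqc zij
Hunk 4: at line 9 remove [orvkh] add [axpkm,atwtk,oyj] -> 15 lines: yhezz xpj kmhkv gmmtt eyw efdqy fuyco pvh subbr axpkm atwtk oyj apc vqc zij
Hunk 5: at line 5 remove [fuyco,pvh] add [gppa] -> 14 lines: yhezz xpj kmhkv gmmtt eyw efdqy gppa subbr axpkm atwtk oyj apc vqc zij
Hunk 6: at line 9 remove [oyj,apc] add [efqe,ozkaz,mns] -> 15 lines: yhezz xpj kmhkv gmmtt eyw efdqy gppa subbr axpkm atwtk efqe ozkaz mns vqc zij
Hunk 7: at line 9 remove [atwtk,efqe,ozkaz] add [udh,tclv,pupev] -> 15 lines: yhezz xpj kmhkv gmmtt eyw efdqy gppa subbr axpkm udh tclv pupev mns vqc zij
Final line 9: axpkm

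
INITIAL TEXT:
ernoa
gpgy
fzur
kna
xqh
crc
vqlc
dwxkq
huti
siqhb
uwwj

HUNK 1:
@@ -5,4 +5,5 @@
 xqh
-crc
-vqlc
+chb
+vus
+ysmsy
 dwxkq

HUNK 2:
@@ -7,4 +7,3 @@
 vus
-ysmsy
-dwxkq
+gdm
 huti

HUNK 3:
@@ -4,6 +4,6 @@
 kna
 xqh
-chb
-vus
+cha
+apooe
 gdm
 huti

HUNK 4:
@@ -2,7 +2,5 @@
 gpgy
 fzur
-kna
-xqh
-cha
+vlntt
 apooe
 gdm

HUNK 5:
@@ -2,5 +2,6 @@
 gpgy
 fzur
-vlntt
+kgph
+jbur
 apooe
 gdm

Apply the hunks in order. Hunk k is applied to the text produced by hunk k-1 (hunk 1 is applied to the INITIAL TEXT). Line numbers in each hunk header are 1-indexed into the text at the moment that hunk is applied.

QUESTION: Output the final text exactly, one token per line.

Hunk 1: at line 5 remove [crc,vqlc] add [chb,vus,ysmsy] -> 12 lines: ernoa gpgy fzur kna xqh chb vus ysmsy dwxkq huti siqhb uwwj
Hunk 2: at line 7 remove [ysmsy,dwxkq] add [gdm] -> 11 lines: ernoa gpgy fzur kna xqh chb vus gdm huti siqhb uwwj
Hunk 3: at line 4 remove [chb,vus] add [cha,apooe] -> 11 lines: ernoa gpgy fzur kna xqh cha apooe gdm huti siqhb uwwj
Hunk 4: at line 2 remove [kna,xqh,cha] add [vlntt] -> 9 lines: ernoa gpgy fzur vlntt apooe gdm huti siqhb uwwj
Hunk 5: at line 2 remove [vlntt] add [kgph,jbur] -> 10 lines: ernoa gpgy fzur kgph jbur apooe gdm huti siqhb uwwj

Answer: ernoa
gpgy
fzur
kgph
jbur
apooe
gdm
huti
siqhb
uwwj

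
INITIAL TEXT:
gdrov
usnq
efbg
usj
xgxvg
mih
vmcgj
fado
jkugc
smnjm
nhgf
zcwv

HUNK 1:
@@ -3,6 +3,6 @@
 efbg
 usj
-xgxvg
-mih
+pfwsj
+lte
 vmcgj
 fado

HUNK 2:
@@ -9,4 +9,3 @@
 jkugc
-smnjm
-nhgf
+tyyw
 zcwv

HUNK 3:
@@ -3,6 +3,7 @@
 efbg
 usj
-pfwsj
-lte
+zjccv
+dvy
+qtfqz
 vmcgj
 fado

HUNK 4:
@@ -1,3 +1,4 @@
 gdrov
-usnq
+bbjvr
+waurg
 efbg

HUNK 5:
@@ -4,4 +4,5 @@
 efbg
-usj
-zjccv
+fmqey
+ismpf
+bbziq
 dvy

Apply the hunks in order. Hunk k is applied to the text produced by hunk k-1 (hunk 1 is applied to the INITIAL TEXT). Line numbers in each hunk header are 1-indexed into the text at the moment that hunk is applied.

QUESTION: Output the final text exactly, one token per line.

Answer: gdrov
bbjvr
waurg
efbg
fmqey
ismpf
bbziq
dvy
qtfqz
vmcgj
fado
jkugc
tyyw
zcwv

Derivation:
Hunk 1: at line 3 remove [xgxvg,mih] add [pfwsj,lte] -> 12 lines: gdrov usnq efbg usj pfwsj lte vmcgj fado jkugc smnjm nhgf zcwv
Hunk 2: at line 9 remove [smnjm,nhgf] add [tyyw] -> 11 lines: gdrov usnq efbg usj pfwsj lte vmcgj fado jkugc tyyw zcwv
Hunk 3: at line 3 remove [pfwsj,lte] add [zjccv,dvy,qtfqz] -> 12 lines: gdrov usnq efbg usj zjccv dvy qtfqz vmcgj fado jkugc tyyw zcwv
Hunk 4: at line 1 remove [usnq] add [bbjvr,waurg] -> 13 lines: gdrov bbjvr waurg efbg usj zjccv dvy qtfqz vmcgj fado jkugc tyyw zcwv
Hunk 5: at line 4 remove [usj,zjccv] add [fmqey,ismpf,bbziq] -> 14 lines: gdrov bbjvr waurg efbg fmqey ismpf bbziq dvy qtfqz vmcgj fado jkugc tyyw zcwv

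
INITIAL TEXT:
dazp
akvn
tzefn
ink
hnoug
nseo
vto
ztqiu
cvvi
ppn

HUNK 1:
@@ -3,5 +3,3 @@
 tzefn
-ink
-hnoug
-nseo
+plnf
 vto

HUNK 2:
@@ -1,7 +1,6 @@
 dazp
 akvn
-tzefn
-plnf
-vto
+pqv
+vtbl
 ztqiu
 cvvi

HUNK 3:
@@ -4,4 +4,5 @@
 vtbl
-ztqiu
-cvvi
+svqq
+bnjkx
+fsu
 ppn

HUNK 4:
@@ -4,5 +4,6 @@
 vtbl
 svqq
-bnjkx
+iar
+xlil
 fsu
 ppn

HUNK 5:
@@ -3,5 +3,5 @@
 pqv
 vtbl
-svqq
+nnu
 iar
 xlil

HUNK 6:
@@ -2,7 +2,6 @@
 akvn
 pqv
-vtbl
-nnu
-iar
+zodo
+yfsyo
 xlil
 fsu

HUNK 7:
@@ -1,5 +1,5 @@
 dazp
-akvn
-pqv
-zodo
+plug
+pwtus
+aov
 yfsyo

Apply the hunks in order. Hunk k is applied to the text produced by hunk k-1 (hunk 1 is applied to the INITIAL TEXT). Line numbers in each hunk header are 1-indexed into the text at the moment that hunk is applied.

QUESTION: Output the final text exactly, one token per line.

Hunk 1: at line 3 remove [ink,hnoug,nseo] add [plnf] -> 8 lines: dazp akvn tzefn plnf vto ztqiu cvvi ppn
Hunk 2: at line 1 remove [tzefn,plnf,vto] add [pqv,vtbl] -> 7 lines: dazp akvn pqv vtbl ztqiu cvvi ppn
Hunk 3: at line 4 remove [ztqiu,cvvi] add [svqq,bnjkx,fsu] -> 8 lines: dazp akvn pqv vtbl svqq bnjkx fsu ppn
Hunk 4: at line 4 remove [bnjkx] add [iar,xlil] -> 9 lines: dazp akvn pqv vtbl svqq iar xlil fsu ppn
Hunk 5: at line 3 remove [svqq] add [nnu] -> 9 lines: dazp akvn pqv vtbl nnu iar xlil fsu ppn
Hunk 6: at line 2 remove [vtbl,nnu,iar] add [zodo,yfsyo] -> 8 lines: dazp akvn pqv zodo yfsyo xlil fsu ppn
Hunk 7: at line 1 remove [akvn,pqv,zodo] add [plug,pwtus,aov] -> 8 lines: dazp plug pwtus aov yfsyo xlil fsu ppn

Answer: dazp
plug
pwtus
aov
yfsyo
xlil
fsu
ppn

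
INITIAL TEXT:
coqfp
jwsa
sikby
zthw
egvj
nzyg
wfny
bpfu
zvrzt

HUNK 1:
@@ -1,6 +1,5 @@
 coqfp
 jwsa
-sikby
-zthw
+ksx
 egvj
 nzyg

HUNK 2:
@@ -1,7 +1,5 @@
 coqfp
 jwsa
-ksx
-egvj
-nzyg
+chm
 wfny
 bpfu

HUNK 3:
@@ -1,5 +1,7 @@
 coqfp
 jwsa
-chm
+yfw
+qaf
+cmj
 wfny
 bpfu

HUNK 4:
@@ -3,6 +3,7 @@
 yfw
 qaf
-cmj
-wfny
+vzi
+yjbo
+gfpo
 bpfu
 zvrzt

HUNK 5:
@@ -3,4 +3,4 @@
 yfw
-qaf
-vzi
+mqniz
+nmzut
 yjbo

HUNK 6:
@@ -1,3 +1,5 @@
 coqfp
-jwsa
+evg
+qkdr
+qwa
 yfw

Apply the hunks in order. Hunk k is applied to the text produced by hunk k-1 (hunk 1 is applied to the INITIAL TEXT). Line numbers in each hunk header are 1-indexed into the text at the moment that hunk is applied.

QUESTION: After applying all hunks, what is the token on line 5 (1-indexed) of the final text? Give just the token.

Answer: yfw

Derivation:
Hunk 1: at line 1 remove [sikby,zthw] add [ksx] -> 8 lines: coqfp jwsa ksx egvj nzyg wfny bpfu zvrzt
Hunk 2: at line 1 remove [ksx,egvj,nzyg] add [chm] -> 6 lines: coqfp jwsa chm wfny bpfu zvrzt
Hunk 3: at line 1 remove [chm] add [yfw,qaf,cmj] -> 8 lines: coqfp jwsa yfw qaf cmj wfny bpfu zvrzt
Hunk 4: at line 3 remove [cmj,wfny] add [vzi,yjbo,gfpo] -> 9 lines: coqfp jwsa yfw qaf vzi yjbo gfpo bpfu zvrzt
Hunk 5: at line 3 remove [qaf,vzi] add [mqniz,nmzut] -> 9 lines: coqfp jwsa yfw mqniz nmzut yjbo gfpo bpfu zvrzt
Hunk 6: at line 1 remove [jwsa] add [evg,qkdr,qwa] -> 11 lines: coqfp evg qkdr qwa yfw mqniz nmzut yjbo gfpo bpfu zvrzt
Final line 5: yfw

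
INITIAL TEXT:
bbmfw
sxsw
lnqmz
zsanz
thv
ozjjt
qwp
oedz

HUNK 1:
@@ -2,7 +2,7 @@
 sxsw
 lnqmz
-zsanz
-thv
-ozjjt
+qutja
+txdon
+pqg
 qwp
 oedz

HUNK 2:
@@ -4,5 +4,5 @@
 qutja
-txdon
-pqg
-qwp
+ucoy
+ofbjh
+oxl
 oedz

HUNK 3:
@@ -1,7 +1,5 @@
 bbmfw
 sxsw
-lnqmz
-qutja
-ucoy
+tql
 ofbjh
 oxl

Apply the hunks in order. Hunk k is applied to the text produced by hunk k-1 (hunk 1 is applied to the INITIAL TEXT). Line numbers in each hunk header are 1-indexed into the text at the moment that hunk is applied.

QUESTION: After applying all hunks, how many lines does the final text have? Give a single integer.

Hunk 1: at line 2 remove [zsanz,thv,ozjjt] add [qutja,txdon,pqg] -> 8 lines: bbmfw sxsw lnqmz qutja txdon pqg qwp oedz
Hunk 2: at line 4 remove [txdon,pqg,qwp] add [ucoy,ofbjh,oxl] -> 8 lines: bbmfw sxsw lnqmz qutja ucoy ofbjh oxl oedz
Hunk 3: at line 1 remove [lnqmz,qutja,ucoy] add [tql] -> 6 lines: bbmfw sxsw tql ofbjh oxl oedz
Final line count: 6

Answer: 6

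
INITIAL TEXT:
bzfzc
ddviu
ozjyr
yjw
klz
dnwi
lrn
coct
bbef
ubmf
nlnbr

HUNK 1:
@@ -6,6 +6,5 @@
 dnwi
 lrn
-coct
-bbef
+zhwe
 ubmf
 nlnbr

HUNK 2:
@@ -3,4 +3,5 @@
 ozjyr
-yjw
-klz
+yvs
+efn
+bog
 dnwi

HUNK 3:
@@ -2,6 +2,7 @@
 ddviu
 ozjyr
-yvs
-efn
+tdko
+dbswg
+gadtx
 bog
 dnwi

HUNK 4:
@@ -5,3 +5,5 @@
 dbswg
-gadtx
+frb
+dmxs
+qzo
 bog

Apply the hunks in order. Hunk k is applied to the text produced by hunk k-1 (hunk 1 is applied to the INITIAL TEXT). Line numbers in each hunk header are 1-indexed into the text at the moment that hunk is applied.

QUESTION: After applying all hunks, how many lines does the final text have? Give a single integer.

Hunk 1: at line 6 remove [coct,bbef] add [zhwe] -> 10 lines: bzfzc ddviu ozjyr yjw klz dnwi lrn zhwe ubmf nlnbr
Hunk 2: at line 3 remove [yjw,klz] add [yvs,efn,bog] -> 11 lines: bzfzc ddviu ozjyr yvs efn bog dnwi lrn zhwe ubmf nlnbr
Hunk 3: at line 2 remove [yvs,efn] add [tdko,dbswg,gadtx] -> 12 lines: bzfzc ddviu ozjyr tdko dbswg gadtx bog dnwi lrn zhwe ubmf nlnbr
Hunk 4: at line 5 remove [gadtx] add [frb,dmxs,qzo] -> 14 lines: bzfzc ddviu ozjyr tdko dbswg frb dmxs qzo bog dnwi lrn zhwe ubmf nlnbr
Final line count: 14

Answer: 14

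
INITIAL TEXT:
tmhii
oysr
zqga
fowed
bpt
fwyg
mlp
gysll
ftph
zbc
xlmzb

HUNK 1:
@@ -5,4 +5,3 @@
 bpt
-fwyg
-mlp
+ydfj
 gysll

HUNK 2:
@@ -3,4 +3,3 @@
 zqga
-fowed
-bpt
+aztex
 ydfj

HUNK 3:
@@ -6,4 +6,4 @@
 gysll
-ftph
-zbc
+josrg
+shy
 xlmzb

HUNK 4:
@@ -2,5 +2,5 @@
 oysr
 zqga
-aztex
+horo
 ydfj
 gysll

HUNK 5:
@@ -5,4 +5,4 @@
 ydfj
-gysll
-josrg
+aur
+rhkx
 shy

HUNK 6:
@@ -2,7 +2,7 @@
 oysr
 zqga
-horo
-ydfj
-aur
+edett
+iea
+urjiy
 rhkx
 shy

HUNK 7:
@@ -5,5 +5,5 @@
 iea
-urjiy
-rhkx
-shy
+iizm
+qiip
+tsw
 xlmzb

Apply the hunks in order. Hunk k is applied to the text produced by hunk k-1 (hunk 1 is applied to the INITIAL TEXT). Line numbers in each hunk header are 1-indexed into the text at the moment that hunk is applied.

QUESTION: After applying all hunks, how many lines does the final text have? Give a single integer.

Answer: 9

Derivation:
Hunk 1: at line 5 remove [fwyg,mlp] add [ydfj] -> 10 lines: tmhii oysr zqga fowed bpt ydfj gysll ftph zbc xlmzb
Hunk 2: at line 3 remove [fowed,bpt] add [aztex] -> 9 lines: tmhii oysr zqga aztex ydfj gysll ftph zbc xlmzb
Hunk 3: at line 6 remove [ftph,zbc] add [josrg,shy] -> 9 lines: tmhii oysr zqga aztex ydfj gysll josrg shy xlmzb
Hunk 4: at line 2 remove [aztex] add [horo] -> 9 lines: tmhii oysr zqga horo ydfj gysll josrg shy xlmzb
Hunk 5: at line 5 remove [gysll,josrg] add [aur,rhkx] -> 9 lines: tmhii oysr zqga horo ydfj aur rhkx shy xlmzb
Hunk 6: at line 2 remove [horo,ydfj,aur] add [edett,iea,urjiy] -> 9 lines: tmhii oysr zqga edett iea urjiy rhkx shy xlmzb
Hunk 7: at line 5 remove [urjiy,rhkx,shy] add [iizm,qiip,tsw] -> 9 lines: tmhii oysr zqga edett iea iizm qiip tsw xlmzb
Final line count: 9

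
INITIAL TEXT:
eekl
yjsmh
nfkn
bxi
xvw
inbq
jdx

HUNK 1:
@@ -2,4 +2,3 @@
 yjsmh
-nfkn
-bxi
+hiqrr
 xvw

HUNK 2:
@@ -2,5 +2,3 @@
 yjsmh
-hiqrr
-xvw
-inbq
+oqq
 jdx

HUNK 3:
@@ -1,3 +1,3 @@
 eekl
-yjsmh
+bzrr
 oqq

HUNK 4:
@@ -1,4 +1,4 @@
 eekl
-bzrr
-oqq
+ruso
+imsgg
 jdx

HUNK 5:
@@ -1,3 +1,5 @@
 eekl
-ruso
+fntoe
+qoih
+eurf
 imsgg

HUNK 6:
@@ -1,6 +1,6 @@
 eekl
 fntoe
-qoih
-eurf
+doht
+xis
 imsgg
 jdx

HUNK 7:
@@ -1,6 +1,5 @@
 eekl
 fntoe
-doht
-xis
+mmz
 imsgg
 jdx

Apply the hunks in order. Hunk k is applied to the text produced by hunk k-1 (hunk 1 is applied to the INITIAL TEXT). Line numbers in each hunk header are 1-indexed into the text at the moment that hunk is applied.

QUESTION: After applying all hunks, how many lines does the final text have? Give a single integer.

Hunk 1: at line 2 remove [nfkn,bxi] add [hiqrr] -> 6 lines: eekl yjsmh hiqrr xvw inbq jdx
Hunk 2: at line 2 remove [hiqrr,xvw,inbq] add [oqq] -> 4 lines: eekl yjsmh oqq jdx
Hunk 3: at line 1 remove [yjsmh] add [bzrr] -> 4 lines: eekl bzrr oqq jdx
Hunk 4: at line 1 remove [bzrr,oqq] add [ruso,imsgg] -> 4 lines: eekl ruso imsgg jdx
Hunk 5: at line 1 remove [ruso] add [fntoe,qoih,eurf] -> 6 lines: eekl fntoe qoih eurf imsgg jdx
Hunk 6: at line 1 remove [qoih,eurf] add [doht,xis] -> 6 lines: eekl fntoe doht xis imsgg jdx
Hunk 7: at line 1 remove [doht,xis] add [mmz] -> 5 lines: eekl fntoe mmz imsgg jdx
Final line count: 5

Answer: 5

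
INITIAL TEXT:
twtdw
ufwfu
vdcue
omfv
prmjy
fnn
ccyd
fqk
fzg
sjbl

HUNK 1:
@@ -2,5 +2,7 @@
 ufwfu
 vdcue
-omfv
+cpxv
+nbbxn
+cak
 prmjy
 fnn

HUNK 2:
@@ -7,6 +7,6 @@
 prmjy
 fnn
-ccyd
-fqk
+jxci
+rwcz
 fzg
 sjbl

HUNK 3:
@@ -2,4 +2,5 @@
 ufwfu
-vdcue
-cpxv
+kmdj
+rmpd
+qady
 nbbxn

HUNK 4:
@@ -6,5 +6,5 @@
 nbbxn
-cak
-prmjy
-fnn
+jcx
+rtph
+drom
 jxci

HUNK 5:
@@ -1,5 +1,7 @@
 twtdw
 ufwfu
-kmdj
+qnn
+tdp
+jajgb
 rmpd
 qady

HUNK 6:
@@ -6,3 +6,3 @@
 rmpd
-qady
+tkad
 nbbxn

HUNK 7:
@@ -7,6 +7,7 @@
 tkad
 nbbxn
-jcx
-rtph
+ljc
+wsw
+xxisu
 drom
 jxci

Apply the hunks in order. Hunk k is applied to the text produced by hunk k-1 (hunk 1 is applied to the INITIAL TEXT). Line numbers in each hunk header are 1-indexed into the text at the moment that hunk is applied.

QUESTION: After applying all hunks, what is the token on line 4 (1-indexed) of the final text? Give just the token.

Hunk 1: at line 2 remove [omfv] add [cpxv,nbbxn,cak] -> 12 lines: twtdw ufwfu vdcue cpxv nbbxn cak prmjy fnn ccyd fqk fzg sjbl
Hunk 2: at line 7 remove [ccyd,fqk] add [jxci,rwcz] -> 12 lines: twtdw ufwfu vdcue cpxv nbbxn cak prmjy fnn jxci rwcz fzg sjbl
Hunk 3: at line 2 remove [vdcue,cpxv] add [kmdj,rmpd,qady] -> 13 lines: twtdw ufwfu kmdj rmpd qady nbbxn cak prmjy fnn jxci rwcz fzg sjbl
Hunk 4: at line 6 remove [cak,prmjy,fnn] add [jcx,rtph,drom] -> 13 lines: twtdw ufwfu kmdj rmpd qady nbbxn jcx rtph drom jxci rwcz fzg sjbl
Hunk 5: at line 1 remove [kmdj] add [qnn,tdp,jajgb] -> 15 lines: twtdw ufwfu qnn tdp jajgb rmpd qady nbbxn jcx rtph drom jxci rwcz fzg sjbl
Hunk 6: at line 6 remove [qady] add [tkad] -> 15 lines: twtdw ufwfu qnn tdp jajgb rmpd tkad nbbxn jcx rtph drom jxci rwcz fzg sjbl
Hunk 7: at line 7 remove [jcx,rtph] add [ljc,wsw,xxisu] -> 16 lines: twtdw ufwfu qnn tdp jajgb rmpd tkad nbbxn ljc wsw xxisu drom jxci rwcz fzg sjbl
Final line 4: tdp

Answer: tdp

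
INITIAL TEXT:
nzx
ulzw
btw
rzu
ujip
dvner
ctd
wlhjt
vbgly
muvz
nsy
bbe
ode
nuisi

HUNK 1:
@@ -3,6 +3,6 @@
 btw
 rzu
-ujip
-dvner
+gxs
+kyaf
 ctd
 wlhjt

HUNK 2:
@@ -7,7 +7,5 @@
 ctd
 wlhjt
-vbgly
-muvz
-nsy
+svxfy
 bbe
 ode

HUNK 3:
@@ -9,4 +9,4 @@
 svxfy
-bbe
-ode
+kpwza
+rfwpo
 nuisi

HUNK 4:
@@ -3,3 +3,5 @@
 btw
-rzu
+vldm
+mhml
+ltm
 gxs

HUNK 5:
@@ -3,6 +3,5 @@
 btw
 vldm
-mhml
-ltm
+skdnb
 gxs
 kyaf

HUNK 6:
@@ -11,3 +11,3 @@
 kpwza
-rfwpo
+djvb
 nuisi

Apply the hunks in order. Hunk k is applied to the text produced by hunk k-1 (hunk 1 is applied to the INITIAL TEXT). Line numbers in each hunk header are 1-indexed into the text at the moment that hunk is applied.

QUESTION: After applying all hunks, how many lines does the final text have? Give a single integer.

Answer: 13

Derivation:
Hunk 1: at line 3 remove [ujip,dvner] add [gxs,kyaf] -> 14 lines: nzx ulzw btw rzu gxs kyaf ctd wlhjt vbgly muvz nsy bbe ode nuisi
Hunk 2: at line 7 remove [vbgly,muvz,nsy] add [svxfy] -> 12 lines: nzx ulzw btw rzu gxs kyaf ctd wlhjt svxfy bbe ode nuisi
Hunk 3: at line 9 remove [bbe,ode] add [kpwza,rfwpo] -> 12 lines: nzx ulzw btw rzu gxs kyaf ctd wlhjt svxfy kpwza rfwpo nuisi
Hunk 4: at line 3 remove [rzu] add [vldm,mhml,ltm] -> 14 lines: nzx ulzw btw vldm mhml ltm gxs kyaf ctd wlhjt svxfy kpwza rfwpo nuisi
Hunk 5: at line 3 remove [mhml,ltm] add [skdnb] -> 13 lines: nzx ulzw btw vldm skdnb gxs kyaf ctd wlhjt svxfy kpwza rfwpo nuisi
Hunk 6: at line 11 remove [rfwpo] add [djvb] -> 13 lines: nzx ulzw btw vldm skdnb gxs kyaf ctd wlhjt svxfy kpwza djvb nuisi
Final line count: 13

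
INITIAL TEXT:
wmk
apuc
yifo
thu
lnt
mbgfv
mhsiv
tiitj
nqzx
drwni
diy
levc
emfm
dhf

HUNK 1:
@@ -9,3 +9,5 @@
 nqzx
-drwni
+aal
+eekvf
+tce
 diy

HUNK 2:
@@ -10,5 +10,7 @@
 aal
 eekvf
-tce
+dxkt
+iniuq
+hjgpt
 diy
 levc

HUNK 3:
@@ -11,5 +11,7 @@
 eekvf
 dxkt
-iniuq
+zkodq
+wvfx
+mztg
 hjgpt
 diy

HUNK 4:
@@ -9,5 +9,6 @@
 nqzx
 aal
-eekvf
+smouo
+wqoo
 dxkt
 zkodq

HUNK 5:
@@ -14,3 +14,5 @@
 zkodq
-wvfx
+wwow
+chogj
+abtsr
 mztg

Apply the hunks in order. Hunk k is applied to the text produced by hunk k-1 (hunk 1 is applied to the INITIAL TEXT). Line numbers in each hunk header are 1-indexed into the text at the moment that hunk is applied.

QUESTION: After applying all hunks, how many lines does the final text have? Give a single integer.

Answer: 23

Derivation:
Hunk 1: at line 9 remove [drwni] add [aal,eekvf,tce] -> 16 lines: wmk apuc yifo thu lnt mbgfv mhsiv tiitj nqzx aal eekvf tce diy levc emfm dhf
Hunk 2: at line 10 remove [tce] add [dxkt,iniuq,hjgpt] -> 18 lines: wmk apuc yifo thu lnt mbgfv mhsiv tiitj nqzx aal eekvf dxkt iniuq hjgpt diy levc emfm dhf
Hunk 3: at line 11 remove [iniuq] add [zkodq,wvfx,mztg] -> 20 lines: wmk apuc yifo thu lnt mbgfv mhsiv tiitj nqzx aal eekvf dxkt zkodq wvfx mztg hjgpt diy levc emfm dhf
Hunk 4: at line 9 remove [eekvf] add [smouo,wqoo] -> 21 lines: wmk apuc yifo thu lnt mbgfv mhsiv tiitj nqzx aal smouo wqoo dxkt zkodq wvfx mztg hjgpt diy levc emfm dhf
Hunk 5: at line 14 remove [wvfx] add [wwow,chogj,abtsr] -> 23 lines: wmk apuc yifo thu lnt mbgfv mhsiv tiitj nqzx aal smouo wqoo dxkt zkodq wwow chogj abtsr mztg hjgpt diy levc emfm dhf
Final line count: 23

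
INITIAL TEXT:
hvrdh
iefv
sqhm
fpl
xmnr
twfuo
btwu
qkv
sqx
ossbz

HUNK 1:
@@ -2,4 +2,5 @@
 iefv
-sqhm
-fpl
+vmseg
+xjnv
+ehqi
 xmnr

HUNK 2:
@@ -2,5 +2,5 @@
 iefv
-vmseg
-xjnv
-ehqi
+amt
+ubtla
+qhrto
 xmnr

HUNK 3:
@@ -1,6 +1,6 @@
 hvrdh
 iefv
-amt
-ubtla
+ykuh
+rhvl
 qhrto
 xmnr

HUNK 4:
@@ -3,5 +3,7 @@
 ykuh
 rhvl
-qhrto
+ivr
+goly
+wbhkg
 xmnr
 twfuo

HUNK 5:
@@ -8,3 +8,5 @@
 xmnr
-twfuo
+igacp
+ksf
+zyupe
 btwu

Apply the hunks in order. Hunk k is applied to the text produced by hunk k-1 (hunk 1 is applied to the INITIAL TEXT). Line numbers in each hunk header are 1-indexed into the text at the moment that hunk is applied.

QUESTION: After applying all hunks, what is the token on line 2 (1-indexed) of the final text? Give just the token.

Answer: iefv

Derivation:
Hunk 1: at line 2 remove [sqhm,fpl] add [vmseg,xjnv,ehqi] -> 11 lines: hvrdh iefv vmseg xjnv ehqi xmnr twfuo btwu qkv sqx ossbz
Hunk 2: at line 2 remove [vmseg,xjnv,ehqi] add [amt,ubtla,qhrto] -> 11 lines: hvrdh iefv amt ubtla qhrto xmnr twfuo btwu qkv sqx ossbz
Hunk 3: at line 1 remove [amt,ubtla] add [ykuh,rhvl] -> 11 lines: hvrdh iefv ykuh rhvl qhrto xmnr twfuo btwu qkv sqx ossbz
Hunk 4: at line 3 remove [qhrto] add [ivr,goly,wbhkg] -> 13 lines: hvrdh iefv ykuh rhvl ivr goly wbhkg xmnr twfuo btwu qkv sqx ossbz
Hunk 5: at line 8 remove [twfuo] add [igacp,ksf,zyupe] -> 15 lines: hvrdh iefv ykuh rhvl ivr goly wbhkg xmnr igacp ksf zyupe btwu qkv sqx ossbz
Final line 2: iefv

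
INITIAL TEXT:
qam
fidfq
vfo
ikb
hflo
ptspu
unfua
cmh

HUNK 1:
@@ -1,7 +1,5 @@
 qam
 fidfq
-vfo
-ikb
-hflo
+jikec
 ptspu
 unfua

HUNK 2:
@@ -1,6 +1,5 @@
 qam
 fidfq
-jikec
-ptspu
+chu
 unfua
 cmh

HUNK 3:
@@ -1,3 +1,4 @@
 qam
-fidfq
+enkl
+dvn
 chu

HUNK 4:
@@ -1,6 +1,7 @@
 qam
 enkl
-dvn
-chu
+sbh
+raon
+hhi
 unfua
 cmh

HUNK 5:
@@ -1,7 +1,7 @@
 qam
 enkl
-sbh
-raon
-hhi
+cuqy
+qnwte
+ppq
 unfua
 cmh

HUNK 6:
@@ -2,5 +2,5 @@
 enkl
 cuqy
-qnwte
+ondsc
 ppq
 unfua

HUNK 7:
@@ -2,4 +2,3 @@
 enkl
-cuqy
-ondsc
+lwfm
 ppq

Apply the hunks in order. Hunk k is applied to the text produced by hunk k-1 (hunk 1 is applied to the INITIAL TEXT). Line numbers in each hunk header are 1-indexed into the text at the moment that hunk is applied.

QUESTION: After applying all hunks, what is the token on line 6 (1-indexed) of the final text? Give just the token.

Answer: cmh

Derivation:
Hunk 1: at line 1 remove [vfo,ikb,hflo] add [jikec] -> 6 lines: qam fidfq jikec ptspu unfua cmh
Hunk 2: at line 1 remove [jikec,ptspu] add [chu] -> 5 lines: qam fidfq chu unfua cmh
Hunk 3: at line 1 remove [fidfq] add [enkl,dvn] -> 6 lines: qam enkl dvn chu unfua cmh
Hunk 4: at line 1 remove [dvn,chu] add [sbh,raon,hhi] -> 7 lines: qam enkl sbh raon hhi unfua cmh
Hunk 5: at line 1 remove [sbh,raon,hhi] add [cuqy,qnwte,ppq] -> 7 lines: qam enkl cuqy qnwte ppq unfua cmh
Hunk 6: at line 2 remove [qnwte] add [ondsc] -> 7 lines: qam enkl cuqy ondsc ppq unfua cmh
Hunk 7: at line 2 remove [cuqy,ondsc] add [lwfm] -> 6 lines: qam enkl lwfm ppq unfua cmh
Final line 6: cmh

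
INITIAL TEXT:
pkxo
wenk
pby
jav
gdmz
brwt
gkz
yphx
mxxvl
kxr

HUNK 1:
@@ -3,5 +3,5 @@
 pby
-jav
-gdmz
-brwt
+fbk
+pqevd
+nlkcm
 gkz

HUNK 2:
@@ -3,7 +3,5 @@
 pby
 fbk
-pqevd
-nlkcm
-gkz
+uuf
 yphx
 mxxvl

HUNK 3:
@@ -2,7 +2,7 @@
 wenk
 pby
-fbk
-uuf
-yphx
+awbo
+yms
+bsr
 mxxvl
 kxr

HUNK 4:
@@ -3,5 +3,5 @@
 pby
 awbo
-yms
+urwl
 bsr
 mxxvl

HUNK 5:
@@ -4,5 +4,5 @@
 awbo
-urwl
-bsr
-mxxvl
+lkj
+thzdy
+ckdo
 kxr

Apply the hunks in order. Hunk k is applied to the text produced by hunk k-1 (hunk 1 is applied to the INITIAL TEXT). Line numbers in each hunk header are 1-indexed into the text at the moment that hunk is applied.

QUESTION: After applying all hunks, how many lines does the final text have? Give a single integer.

Hunk 1: at line 3 remove [jav,gdmz,brwt] add [fbk,pqevd,nlkcm] -> 10 lines: pkxo wenk pby fbk pqevd nlkcm gkz yphx mxxvl kxr
Hunk 2: at line 3 remove [pqevd,nlkcm,gkz] add [uuf] -> 8 lines: pkxo wenk pby fbk uuf yphx mxxvl kxr
Hunk 3: at line 2 remove [fbk,uuf,yphx] add [awbo,yms,bsr] -> 8 lines: pkxo wenk pby awbo yms bsr mxxvl kxr
Hunk 4: at line 3 remove [yms] add [urwl] -> 8 lines: pkxo wenk pby awbo urwl bsr mxxvl kxr
Hunk 5: at line 4 remove [urwl,bsr,mxxvl] add [lkj,thzdy,ckdo] -> 8 lines: pkxo wenk pby awbo lkj thzdy ckdo kxr
Final line count: 8

Answer: 8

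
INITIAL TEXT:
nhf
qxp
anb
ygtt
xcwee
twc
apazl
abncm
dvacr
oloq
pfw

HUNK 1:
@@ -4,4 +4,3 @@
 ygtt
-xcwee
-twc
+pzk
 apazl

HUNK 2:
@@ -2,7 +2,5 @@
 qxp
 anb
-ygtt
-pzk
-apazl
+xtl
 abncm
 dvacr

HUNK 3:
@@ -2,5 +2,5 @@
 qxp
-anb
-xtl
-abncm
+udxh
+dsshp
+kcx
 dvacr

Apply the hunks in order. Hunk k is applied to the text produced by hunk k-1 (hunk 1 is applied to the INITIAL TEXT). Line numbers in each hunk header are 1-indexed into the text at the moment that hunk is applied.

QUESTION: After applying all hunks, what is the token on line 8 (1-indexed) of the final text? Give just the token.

Hunk 1: at line 4 remove [xcwee,twc] add [pzk] -> 10 lines: nhf qxp anb ygtt pzk apazl abncm dvacr oloq pfw
Hunk 2: at line 2 remove [ygtt,pzk,apazl] add [xtl] -> 8 lines: nhf qxp anb xtl abncm dvacr oloq pfw
Hunk 3: at line 2 remove [anb,xtl,abncm] add [udxh,dsshp,kcx] -> 8 lines: nhf qxp udxh dsshp kcx dvacr oloq pfw
Final line 8: pfw

Answer: pfw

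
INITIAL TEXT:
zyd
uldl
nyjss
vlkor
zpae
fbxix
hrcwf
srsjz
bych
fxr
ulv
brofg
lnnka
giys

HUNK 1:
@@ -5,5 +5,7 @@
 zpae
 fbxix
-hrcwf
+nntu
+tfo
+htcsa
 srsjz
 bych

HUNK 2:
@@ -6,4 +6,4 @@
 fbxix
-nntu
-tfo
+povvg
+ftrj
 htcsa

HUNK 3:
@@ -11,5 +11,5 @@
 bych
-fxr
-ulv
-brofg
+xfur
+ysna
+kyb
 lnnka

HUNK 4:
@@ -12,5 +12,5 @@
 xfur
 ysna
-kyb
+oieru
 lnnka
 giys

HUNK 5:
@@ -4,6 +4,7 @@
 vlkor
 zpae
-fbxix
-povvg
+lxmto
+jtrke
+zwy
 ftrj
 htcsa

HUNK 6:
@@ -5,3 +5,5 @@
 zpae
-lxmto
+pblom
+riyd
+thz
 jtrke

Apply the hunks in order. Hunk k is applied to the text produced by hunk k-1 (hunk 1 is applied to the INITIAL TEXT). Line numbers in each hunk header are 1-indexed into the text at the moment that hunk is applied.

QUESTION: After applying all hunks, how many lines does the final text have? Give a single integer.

Hunk 1: at line 5 remove [hrcwf] add [nntu,tfo,htcsa] -> 16 lines: zyd uldl nyjss vlkor zpae fbxix nntu tfo htcsa srsjz bych fxr ulv brofg lnnka giys
Hunk 2: at line 6 remove [nntu,tfo] add [povvg,ftrj] -> 16 lines: zyd uldl nyjss vlkor zpae fbxix povvg ftrj htcsa srsjz bych fxr ulv brofg lnnka giys
Hunk 3: at line 11 remove [fxr,ulv,brofg] add [xfur,ysna,kyb] -> 16 lines: zyd uldl nyjss vlkor zpae fbxix povvg ftrj htcsa srsjz bych xfur ysna kyb lnnka giys
Hunk 4: at line 12 remove [kyb] add [oieru] -> 16 lines: zyd uldl nyjss vlkor zpae fbxix povvg ftrj htcsa srsjz bych xfur ysna oieru lnnka giys
Hunk 5: at line 4 remove [fbxix,povvg] add [lxmto,jtrke,zwy] -> 17 lines: zyd uldl nyjss vlkor zpae lxmto jtrke zwy ftrj htcsa srsjz bych xfur ysna oieru lnnka giys
Hunk 6: at line 5 remove [lxmto] add [pblom,riyd,thz] -> 19 lines: zyd uldl nyjss vlkor zpae pblom riyd thz jtrke zwy ftrj htcsa srsjz bych xfur ysna oieru lnnka giys
Final line count: 19

Answer: 19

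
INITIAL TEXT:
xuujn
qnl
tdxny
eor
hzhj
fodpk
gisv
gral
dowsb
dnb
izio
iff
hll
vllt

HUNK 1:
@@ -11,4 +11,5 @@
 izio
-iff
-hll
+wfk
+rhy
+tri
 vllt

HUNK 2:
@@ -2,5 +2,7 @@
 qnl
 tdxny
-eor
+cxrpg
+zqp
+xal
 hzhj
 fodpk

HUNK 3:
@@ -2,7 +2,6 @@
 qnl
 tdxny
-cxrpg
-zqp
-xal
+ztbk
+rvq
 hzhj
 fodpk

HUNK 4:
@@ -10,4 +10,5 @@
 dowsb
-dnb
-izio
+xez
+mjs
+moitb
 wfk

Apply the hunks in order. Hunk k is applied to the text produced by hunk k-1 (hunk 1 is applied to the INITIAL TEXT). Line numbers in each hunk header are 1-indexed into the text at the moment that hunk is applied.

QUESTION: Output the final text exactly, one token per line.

Hunk 1: at line 11 remove [iff,hll] add [wfk,rhy,tri] -> 15 lines: xuujn qnl tdxny eor hzhj fodpk gisv gral dowsb dnb izio wfk rhy tri vllt
Hunk 2: at line 2 remove [eor] add [cxrpg,zqp,xal] -> 17 lines: xuujn qnl tdxny cxrpg zqp xal hzhj fodpk gisv gral dowsb dnb izio wfk rhy tri vllt
Hunk 3: at line 2 remove [cxrpg,zqp,xal] add [ztbk,rvq] -> 16 lines: xuujn qnl tdxny ztbk rvq hzhj fodpk gisv gral dowsb dnb izio wfk rhy tri vllt
Hunk 4: at line 10 remove [dnb,izio] add [xez,mjs,moitb] -> 17 lines: xuujn qnl tdxny ztbk rvq hzhj fodpk gisv gral dowsb xez mjs moitb wfk rhy tri vllt

Answer: xuujn
qnl
tdxny
ztbk
rvq
hzhj
fodpk
gisv
gral
dowsb
xez
mjs
moitb
wfk
rhy
tri
vllt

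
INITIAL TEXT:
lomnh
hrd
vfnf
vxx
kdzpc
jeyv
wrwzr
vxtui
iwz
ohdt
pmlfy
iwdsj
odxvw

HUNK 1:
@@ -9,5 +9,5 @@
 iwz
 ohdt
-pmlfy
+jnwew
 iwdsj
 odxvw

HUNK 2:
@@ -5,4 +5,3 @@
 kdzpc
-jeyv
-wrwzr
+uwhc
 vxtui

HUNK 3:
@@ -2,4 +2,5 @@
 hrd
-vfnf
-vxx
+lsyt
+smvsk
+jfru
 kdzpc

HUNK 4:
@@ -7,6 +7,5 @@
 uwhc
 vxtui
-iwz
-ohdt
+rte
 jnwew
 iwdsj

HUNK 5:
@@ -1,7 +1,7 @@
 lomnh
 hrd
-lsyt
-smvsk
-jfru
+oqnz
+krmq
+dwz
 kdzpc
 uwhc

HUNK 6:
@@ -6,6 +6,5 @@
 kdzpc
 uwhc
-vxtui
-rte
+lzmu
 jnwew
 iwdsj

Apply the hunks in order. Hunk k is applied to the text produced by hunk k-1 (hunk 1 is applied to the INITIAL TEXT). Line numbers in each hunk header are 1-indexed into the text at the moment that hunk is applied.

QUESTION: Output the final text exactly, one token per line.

Answer: lomnh
hrd
oqnz
krmq
dwz
kdzpc
uwhc
lzmu
jnwew
iwdsj
odxvw

Derivation:
Hunk 1: at line 9 remove [pmlfy] add [jnwew] -> 13 lines: lomnh hrd vfnf vxx kdzpc jeyv wrwzr vxtui iwz ohdt jnwew iwdsj odxvw
Hunk 2: at line 5 remove [jeyv,wrwzr] add [uwhc] -> 12 lines: lomnh hrd vfnf vxx kdzpc uwhc vxtui iwz ohdt jnwew iwdsj odxvw
Hunk 3: at line 2 remove [vfnf,vxx] add [lsyt,smvsk,jfru] -> 13 lines: lomnh hrd lsyt smvsk jfru kdzpc uwhc vxtui iwz ohdt jnwew iwdsj odxvw
Hunk 4: at line 7 remove [iwz,ohdt] add [rte] -> 12 lines: lomnh hrd lsyt smvsk jfru kdzpc uwhc vxtui rte jnwew iwdsj odxvw
Hunk 5: at line 1 remove [lsyt,smvsk,jfru] add [oqnz,krmq,dwz] -> 12 lines: lomnh hrd oqnz krmq dwz kdzpc uwhc vxtui rte jnwew iwdsj odxvw
Hunk 6: at line 6 remove [vxtui,rte] add [lzmu] -> 11 lines: lomnh hrd oqnz krmq dwz kdzpc uwhc lzmu jnwew iwdsj odxvw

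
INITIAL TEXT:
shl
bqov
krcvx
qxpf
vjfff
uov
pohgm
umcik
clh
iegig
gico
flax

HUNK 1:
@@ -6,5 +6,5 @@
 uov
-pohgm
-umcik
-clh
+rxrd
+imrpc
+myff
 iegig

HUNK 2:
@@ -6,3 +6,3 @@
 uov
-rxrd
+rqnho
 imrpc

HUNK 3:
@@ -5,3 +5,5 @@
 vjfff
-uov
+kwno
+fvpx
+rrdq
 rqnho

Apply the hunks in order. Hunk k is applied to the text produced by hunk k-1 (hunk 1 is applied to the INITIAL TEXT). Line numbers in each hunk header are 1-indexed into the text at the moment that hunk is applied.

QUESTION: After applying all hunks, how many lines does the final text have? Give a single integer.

Answer: 14

Derivation:
Hunk 1: at line 6 remove [pohgm,umcik,clh] add [rxrd,imrpc,myff] -> 12 lines: shl bqov krcvx qxpf vjfff uov rxrd imrpc myff iegig gico flax
Hunk 2: at line 6 remove [rxrd] add [rqnho] -> 12 lines: shl bqov krcvx qxpf vjfff uov rqnho imrpc myff iegig gico flax
Hunk 3: at line 5 remove [uov] add [kwno,fvpx,rrdq] -> 14 lines: shl bqov krcvx qxpf vjfff kwno fvpx rrdq rqnho imrpc myff iegig gico flax
Final line count: 14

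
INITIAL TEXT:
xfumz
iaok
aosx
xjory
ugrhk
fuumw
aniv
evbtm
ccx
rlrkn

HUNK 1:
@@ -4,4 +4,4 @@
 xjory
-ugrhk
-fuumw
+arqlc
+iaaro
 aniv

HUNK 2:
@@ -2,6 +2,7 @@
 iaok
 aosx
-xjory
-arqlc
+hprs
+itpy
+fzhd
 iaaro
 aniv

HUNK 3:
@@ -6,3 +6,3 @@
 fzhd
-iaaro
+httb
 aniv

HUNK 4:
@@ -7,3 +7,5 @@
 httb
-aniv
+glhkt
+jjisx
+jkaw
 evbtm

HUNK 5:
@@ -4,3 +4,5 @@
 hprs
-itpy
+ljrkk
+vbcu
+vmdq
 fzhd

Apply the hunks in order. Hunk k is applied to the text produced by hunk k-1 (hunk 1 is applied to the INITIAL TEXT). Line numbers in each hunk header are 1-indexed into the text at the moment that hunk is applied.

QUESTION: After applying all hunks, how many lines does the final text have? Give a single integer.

Answer: 15

Derivation:
Hunk 1: at line 4 remove [ugrhk,fuumw] add [arqlc,iaaro] -> 10 lines: xfumz iaok aosx xjory arqlc iaaro aniv evbtm ccx rlrkn
Hunk 2: at line 2 remove [xjory,arqlc] add [hprs,itpy,fzhd] -> 11 lines: xfumz iaok aosx hprs itpy fzhd iaaro aniv evbtm ccx rlrkn
Hunk 3: at line 6 remove [iaaro] add [httb] -> 11 lines: xfumz iaok aosx hprs itpy fzhd httb aniv evbtm ccx rlrkn
Hunk 4: at line 7 remove [aniv] add [glhkt,jjisx,jkaw] -> 13 lines: xfumz iaok aosx hprs itpy fzhd httb glhkt jjisx jkaw evbtm ccx rlrkn
Hunk 5: at line 4 remove [itpy] add [ljrkk,vbcu,vmdq] -> 15 lines: xfumz iaok aosx hprs ljrkk vbcu vmdq fzhd httb glhkt jjisx jkaw evbtm ccx rlrkn
Final line count: 15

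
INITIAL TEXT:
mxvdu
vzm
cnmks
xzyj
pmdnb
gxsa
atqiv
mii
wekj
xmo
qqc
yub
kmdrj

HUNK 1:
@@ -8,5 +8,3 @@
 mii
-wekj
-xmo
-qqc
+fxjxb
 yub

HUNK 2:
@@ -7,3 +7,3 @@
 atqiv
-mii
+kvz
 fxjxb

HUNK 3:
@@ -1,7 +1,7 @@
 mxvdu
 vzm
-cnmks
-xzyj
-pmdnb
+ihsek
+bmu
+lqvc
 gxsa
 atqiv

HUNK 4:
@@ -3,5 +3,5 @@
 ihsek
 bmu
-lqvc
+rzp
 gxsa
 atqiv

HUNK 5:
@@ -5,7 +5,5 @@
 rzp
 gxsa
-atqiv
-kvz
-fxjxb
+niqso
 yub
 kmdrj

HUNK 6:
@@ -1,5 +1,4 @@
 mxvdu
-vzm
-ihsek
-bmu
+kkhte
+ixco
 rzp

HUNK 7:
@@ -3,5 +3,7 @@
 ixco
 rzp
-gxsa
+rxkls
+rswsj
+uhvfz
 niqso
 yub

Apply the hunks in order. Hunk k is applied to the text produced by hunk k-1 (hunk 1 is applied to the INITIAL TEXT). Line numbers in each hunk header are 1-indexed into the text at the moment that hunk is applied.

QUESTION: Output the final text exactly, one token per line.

Answer: mxvdu
kkhte
ixco
rzp
rxkls
rswsj
uhvfz
niqso
yub
kmdrj

Derivation:
Hunk 1: at line 8 remove [wekj,xmo,qqc] add [fxjxb] -> 11 lines: mxvdu vzm cnmks xzyj pmdnb gxsa atqiv mii fxjxb yub kmdrj
Hunk 2: at line 7 remove [mii] add [kvz] -> 11 lines: mxvdu vzm cnmks xzyj pmdnb gxsa atqiv kvz fxjxb yub kmdrj
Hunk 3: at line 1 remove [cnmks,xzyj,pmdnb] add [ihsek,bmu,lqvc] -> 11 lines: mxvdu vzm ihsek bmu lqvc gxsa atqiv kvz fxjxb yub kmdrj
Hunk 4: at line 3 remove [lqvc] add [rzp] -> 11 lines: mxvdu vzm ihsek bmu rzp gxsa atqiv kvz fxjxb yub kmdrj
Hunk 5: at line 5 remove [atqiv,kvz,fxjxb] add [niqso] -> 9 lines: mxvdu vzm ihsek bmu rzp gxsa niqso yub kmdrj
Hunk 6: at line 1 remove [vzm,ihsek,bmu] add [kkhte,ixco] -> 8 lines: mxvdu kkhte ixco rzp gxsa niqso yub kmdrj
Hunk 7: at line 3 remove [gxsa] add [rxkls,rswsj,uhvfz] -> 10 lines: mxvdu kkhte ixco rzp rxkls rswsj uhvfz niqso yub kmdrj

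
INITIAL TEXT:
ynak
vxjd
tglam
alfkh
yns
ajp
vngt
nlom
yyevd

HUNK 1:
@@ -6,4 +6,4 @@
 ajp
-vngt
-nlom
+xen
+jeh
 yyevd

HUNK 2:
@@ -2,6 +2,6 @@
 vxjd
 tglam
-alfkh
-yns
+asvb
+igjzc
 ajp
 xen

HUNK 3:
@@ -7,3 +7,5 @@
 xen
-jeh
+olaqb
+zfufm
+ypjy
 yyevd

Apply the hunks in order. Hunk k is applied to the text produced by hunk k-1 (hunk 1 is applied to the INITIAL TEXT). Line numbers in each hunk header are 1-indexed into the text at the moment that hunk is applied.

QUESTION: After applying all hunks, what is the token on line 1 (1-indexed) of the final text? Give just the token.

Answer: ynak

Derivation:
Hunk 1: at line 6 remove [vngt,nlom] add [xen,jeh] -> 9 lines: ynak vxjd tglam alfkh yns ajp xen jeh yyevd
Hunk 2: at line 2 remove [alfkh,yns] add [asvb,igjzc] -> 9 lines: ynak vxjd tglam asvb igjzc ajp xen jeh yyevd
Hunk 3: at line 7 remove [jeh] add [olaqb,zfufm,ypjy] -> 11 lines: ynak vxjd tglam asvb igjzc ajp xen olaqb zfufm ypjy yyevd
Final line 1: ynak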